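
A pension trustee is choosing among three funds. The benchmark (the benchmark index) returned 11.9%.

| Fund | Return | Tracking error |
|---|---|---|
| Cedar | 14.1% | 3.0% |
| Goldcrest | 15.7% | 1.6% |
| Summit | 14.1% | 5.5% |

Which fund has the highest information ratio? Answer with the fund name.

Cedar: IR = (14.1% − 11.9%) / 3.0% = 0.733
Goldcrest: IR = (15.7% − 11.9%) / 1.6% = 2.375
Summit: IR = (14.1% − 11.9%) / 5.5% = 0.400
Highest: Goldcrest (2.375).

Goldcrest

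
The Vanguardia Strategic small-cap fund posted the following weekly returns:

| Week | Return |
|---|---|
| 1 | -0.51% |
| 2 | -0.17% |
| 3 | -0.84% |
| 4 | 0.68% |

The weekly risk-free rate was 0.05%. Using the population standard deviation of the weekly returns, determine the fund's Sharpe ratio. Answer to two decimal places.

-0.46

r̄ = (-0.51 − 0.17 − 0.84 + 0.68) / 4 = -0.2100%
Σ(r − r̄)² = 1.2806; population σ = √(1.2806/4) = 0.5658%
Sharpe = (r̄ − rf) / σ = (-0.2100 − 0.05) / 0.5658 = -0.2600 / 0.5658 = -0.4595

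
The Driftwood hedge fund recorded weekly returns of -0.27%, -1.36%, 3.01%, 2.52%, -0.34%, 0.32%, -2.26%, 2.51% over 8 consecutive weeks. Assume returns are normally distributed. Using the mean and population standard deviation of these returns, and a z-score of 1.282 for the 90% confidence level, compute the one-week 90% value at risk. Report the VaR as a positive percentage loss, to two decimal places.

1.83

r̄ = (-0.27 − 1.36 + 3.01 + 2.52 − 0.34 + 0.32 − 2.26 + 2.51) / 8 = 0.5163%
Σ(r − r̄)² = (-0.27 − 0.5163)² + (-1.36 − 0.5163)² + … = 26.8266
σ = √[26.8266 / 8] = 1.8312%
VaR = −(r̄ − z·σ) = −(0.5163 − 1.282 × 1.8312) = −(-1.8313) = 1.8313%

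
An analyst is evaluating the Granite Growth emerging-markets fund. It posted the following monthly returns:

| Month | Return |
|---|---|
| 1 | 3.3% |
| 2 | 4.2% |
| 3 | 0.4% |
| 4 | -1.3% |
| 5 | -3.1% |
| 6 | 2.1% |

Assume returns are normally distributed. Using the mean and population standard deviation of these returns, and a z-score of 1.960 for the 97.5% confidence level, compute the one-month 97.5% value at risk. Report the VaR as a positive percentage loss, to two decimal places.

4.07

Mean return μ = 5.60 / 6 = 0.9333%
Σ(r − μ)² = 39.1733; population σ = √(39.1733/6) = 2.5552%
VaR = −(μ − z·σ) = −(0.9333 − 1.960 × 2.5552) = −(-4.0749) = 4.0749%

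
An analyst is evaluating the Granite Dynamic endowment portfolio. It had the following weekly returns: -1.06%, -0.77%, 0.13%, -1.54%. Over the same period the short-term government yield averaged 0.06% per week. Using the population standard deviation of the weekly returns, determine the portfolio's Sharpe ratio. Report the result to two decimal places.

Mean return μ = -3.240 / 4 = -0.8100%
Population std dev = √[1.4806 / 4] = 0.6084%
Sharpe = (μ − rf) / σ = (-0.8100 − 0.06) / 0.6084 = -0.8700 / 0.6084 = -1.4300

-1.43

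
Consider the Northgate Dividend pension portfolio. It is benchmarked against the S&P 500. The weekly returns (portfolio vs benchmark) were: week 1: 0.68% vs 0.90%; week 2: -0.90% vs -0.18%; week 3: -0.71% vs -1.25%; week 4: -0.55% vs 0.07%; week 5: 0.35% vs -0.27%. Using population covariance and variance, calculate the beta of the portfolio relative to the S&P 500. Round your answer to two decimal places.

r̄p = -0.2260%,  r̄m = -0.1460%
Cov = Σ(rp − r̄p)(rm − r̄m) / 5 = 0.2727
Var(rm) = Σ(rm − r̄m)² / 5 = 0.4752
β = Cov / Var = 0.2727 / 0.4752 = 0.5739

0.57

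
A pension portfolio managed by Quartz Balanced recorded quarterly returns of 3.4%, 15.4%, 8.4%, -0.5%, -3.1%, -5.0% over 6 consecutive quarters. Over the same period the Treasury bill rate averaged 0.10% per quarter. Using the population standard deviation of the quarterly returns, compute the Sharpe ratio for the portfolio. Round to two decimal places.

0.43

Mean return r̄ = 18.60 / 6 = 3.1000%
Σ(r − r̄)² = (3.4 − 3.1000)² + (15.4 − 3.1000)² + (8.4 − 3.1000)² + … = 296.4800
population σ = √(296.4800 / 6) = √49.4133 = 7.0295%
Sharpe = (r̄ − rf) / σ = (3.1000 − 0.1) / 7.0295 = 3.0000 / 7.0295 = 0.4268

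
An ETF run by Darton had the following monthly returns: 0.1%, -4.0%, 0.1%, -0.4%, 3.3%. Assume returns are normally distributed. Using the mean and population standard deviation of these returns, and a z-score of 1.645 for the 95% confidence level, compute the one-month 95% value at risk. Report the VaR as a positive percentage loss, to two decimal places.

Mean return r̄ = -0.90 / 5 = -0.1800%
Σ(r − r̄)² = 26.9080; population σ = √(26.9080/5) = 2.3198%
VaR = −(r̄ − z·σ) = −(-0.1800 − 1.645 × 2.3198) = −(-3.9961) = 3.9961%

4.00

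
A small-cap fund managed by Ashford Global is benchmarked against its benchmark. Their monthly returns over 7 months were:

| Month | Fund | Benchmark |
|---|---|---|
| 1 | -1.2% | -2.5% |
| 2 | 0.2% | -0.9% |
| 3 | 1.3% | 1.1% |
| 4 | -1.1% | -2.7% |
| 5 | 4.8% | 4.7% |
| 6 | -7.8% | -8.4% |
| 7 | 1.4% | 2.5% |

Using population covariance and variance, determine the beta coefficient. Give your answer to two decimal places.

r̄p = -0.3429%,  r̄m = -0.8857%
Cov = Σ(rp − r̄p)(rm − r̄m) / 7 = 13.8106
Var(rm) = Σ(rm − r̄m)² / 7 = 15.5669
β = Cov / Var = 13.8106 / 15.5669 = 0.8872

0.89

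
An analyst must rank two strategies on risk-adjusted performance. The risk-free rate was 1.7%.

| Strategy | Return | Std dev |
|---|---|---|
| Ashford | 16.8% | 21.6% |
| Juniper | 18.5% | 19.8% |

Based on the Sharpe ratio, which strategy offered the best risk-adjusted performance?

Juniper

Ashford: Sharpe ratio = (16.8% − 1.7%) / 21.6% = 0.699
Juniper: Sharpe ratio = (18.5% − 1.7%) / 19.8% = 0.848
Highest: Juniper (0.848).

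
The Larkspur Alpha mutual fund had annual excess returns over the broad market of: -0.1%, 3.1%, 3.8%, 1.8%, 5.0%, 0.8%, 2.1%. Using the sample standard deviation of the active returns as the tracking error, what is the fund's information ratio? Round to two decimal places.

1.34

μ = (-0.1 + 3.1 + 3.8 + 1.8 + 5 + 0.8 + 2.1) / 7 = 2.3571%
Σ(r − μ)² = (-0.1 − 2.3571)² + (3.1 − 2.3571)² + … = 18.4571
sample σ = √(18.4571 / 6) = √3.0762 = 1.7539%
IR = μ / tracking error = 2.3571 / 1.7539 = 1.3439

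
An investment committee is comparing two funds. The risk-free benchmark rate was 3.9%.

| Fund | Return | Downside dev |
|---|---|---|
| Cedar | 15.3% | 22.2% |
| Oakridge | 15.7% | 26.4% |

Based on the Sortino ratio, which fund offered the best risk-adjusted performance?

Cedar

Cedar: Sortino ratio = (15.3% − 3.9%) / 22.2% = 0.514
Oakridge: Sortino ratio = (15.7% − 3.9%) / 26.4% = 0.447
Highest: Cedar (0.514).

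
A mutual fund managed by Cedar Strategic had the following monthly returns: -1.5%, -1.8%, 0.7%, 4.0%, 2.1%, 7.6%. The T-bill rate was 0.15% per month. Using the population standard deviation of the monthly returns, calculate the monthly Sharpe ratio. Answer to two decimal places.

r̄ = (-1.5 − 1.8 + 0.7 + 4 + 2.1 + 7.6) / 6 = 1.8500%
Population std dev = √[63.6150 / 6] = 3.2561%
Sharpe = (r̄ − rf) / σ = (1.8500 − 0.15) / 3.2561 = 1.7000 / 3.2561 = 0.5221

0.52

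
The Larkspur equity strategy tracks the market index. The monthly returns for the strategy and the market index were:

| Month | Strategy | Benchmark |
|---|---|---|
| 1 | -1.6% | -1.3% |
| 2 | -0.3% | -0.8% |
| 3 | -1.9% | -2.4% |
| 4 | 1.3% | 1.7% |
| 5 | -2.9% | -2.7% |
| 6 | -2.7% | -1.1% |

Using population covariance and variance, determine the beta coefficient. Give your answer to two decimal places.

r̄p = -1.3500%,  r̄m = -1.1000%
Cov = Σ(rp − r̄p)(rm − r̄m) / 6 = 1.8300
Var(rm) = Σ(rm − r̄m)² / 6 = 2.0367
β = Cov / Var = 1.8300 / 2.0367 = 0.8985

0.90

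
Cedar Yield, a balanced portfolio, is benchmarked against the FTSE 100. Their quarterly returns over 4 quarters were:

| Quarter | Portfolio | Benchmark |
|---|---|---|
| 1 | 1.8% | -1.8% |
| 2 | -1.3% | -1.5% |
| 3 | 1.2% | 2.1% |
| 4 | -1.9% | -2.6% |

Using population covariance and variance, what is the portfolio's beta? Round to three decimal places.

r̄p = -0.0500%,  r̄m = -0.9500%
Cov = Σ(rp − r̄p)(rm − r̄m) / 4 = 1.4950
Var(rm) = Σ(rm − r̄m)² / 4 = 3.2625
β = Cov / Var = 1.4950 / 3.2625 = 0.4582

0.458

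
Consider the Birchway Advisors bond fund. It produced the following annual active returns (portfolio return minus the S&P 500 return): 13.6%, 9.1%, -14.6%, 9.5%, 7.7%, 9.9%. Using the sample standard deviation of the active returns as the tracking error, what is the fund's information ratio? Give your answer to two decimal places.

0.57

Mean return μ = 35.20 / 6 = 5.8667%
Sample σ = √[Σ(r − μ)² / 5] = √[521.9733 / 5] = √104.3947 = 10.2174%
IR = μ / tracking error = 5.8667 / 10.2174 = 0.5742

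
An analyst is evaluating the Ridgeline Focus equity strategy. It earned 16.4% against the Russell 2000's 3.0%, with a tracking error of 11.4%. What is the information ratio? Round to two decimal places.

1.18

IR = (Rp − Rb) / TE = (16.4% − 3.0%) / 11.4% = 13.40% / 11.4% = 1.1754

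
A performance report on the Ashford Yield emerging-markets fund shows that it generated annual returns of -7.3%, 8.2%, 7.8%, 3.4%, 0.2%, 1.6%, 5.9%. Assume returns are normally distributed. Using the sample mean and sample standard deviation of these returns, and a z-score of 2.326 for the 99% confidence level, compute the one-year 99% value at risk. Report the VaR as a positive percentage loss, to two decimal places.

r̄ = (-7.3 + 8.2 + 7.8 + 3.4 + 0.2 + 1.6 + 5.9) / 7 = 19.80 / 7 = 2.8286%
Sample σ = √[Σ(r − r̄)² / 6] = √[174.3343 / 6] = √29.0557 = 5.3903%
VaR = −(r̄ − z·σ) = −(2.8286 − 2.326 × 5.3903) = −(-9.7092) = 9.7092%

9.71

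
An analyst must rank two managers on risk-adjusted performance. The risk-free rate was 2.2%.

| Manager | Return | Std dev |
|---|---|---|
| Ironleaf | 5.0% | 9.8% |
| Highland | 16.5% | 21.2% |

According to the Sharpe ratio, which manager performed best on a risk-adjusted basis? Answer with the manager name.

Ironleaf: Sharpe ratio = (5.0% − 2.2%) / 9.8% = 0.286
Highland: Sharpe ratio = (16.5% − 2.2%) / 21.2% = 0.675
Highest: Highland (0.675).

Highland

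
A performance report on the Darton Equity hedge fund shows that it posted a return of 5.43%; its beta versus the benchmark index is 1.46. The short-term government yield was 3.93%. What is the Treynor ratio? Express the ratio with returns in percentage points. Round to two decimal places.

1.03

Treynor = (Rp − Rf) / β = (5.43% − 3.93%) / 1.46 = 1.50 / 1.46 = 1.0274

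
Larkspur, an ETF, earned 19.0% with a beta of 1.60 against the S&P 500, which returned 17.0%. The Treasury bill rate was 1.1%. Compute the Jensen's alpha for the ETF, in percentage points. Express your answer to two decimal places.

CAPM expected return = Rf + β(Rm − Rf) = 1.1% + 1.60 × (17.0% − 1.1%) = 1.1 + 1.60 × 15.90 = 26.5400%
Jensen's α = Rp − E[R] = 19.0% − 26.5400% = -7.5400

-7.54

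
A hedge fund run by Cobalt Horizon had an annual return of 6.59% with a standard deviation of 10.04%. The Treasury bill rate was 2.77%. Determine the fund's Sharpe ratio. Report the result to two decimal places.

Sharpe = (Rp − Rf) / σp = (6.59% − 2.77%) / 10.04% = 3.82% / 10.04% = 0.3805

0.38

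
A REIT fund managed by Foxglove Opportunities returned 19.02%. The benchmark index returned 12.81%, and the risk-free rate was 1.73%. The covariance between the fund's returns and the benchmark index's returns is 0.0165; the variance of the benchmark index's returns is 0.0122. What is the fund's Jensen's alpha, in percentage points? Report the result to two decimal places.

2.30

β = Cov / Var = 0.0165 / 0.0122 = 1.3525
E[R] = Rf + β(Rm − Rf) = 1.73% + 1.3525 × (12.81% − 1.73%) = 16.7157%
α = Rp − E[R] = 19.02% − 16.7157% = 2.3043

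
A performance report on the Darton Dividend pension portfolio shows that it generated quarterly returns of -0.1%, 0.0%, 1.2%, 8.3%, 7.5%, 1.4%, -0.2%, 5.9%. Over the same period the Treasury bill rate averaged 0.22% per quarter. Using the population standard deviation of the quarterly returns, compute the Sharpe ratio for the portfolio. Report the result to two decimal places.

0.82

μ = (-0.1 + 0 + 1.2 + 8.3 + 7.5 + 1.4 − 0.2 + 5.9) / 8 = 24.00 / 8 = 3.0000%
Σ(r − μ)² = (-0.1 − 3.0000)² + (0 − 3.0000)² + (1.2 − 3.0000)² + … = 91.4000
σ = √[91.4000 / 8] = 3.3801%
Sharpe = (μ − rf) / σ = (3.0000 − 0.22) / 3.3801 = 2.7800 / 3.3801 = 0.8225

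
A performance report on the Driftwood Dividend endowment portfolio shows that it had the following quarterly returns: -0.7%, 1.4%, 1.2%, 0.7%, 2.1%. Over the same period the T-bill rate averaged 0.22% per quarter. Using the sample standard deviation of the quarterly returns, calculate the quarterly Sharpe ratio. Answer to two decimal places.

Mean return r̄ = 4.70 / 5 = 0.9400%
Σ(r − r̄)² = (-0.7 − 0.9400)² + (1.4 − 0.9400)² + … = 4.3720
sample σ = √(4.3720 / 4) = √1.0930 = 1.0455%
Sharpe = (r̄ − rf) / σ = (0.9400 − 0.22) / 1.0455 = 0.7200 / 1.0455 = 0.6887

0.69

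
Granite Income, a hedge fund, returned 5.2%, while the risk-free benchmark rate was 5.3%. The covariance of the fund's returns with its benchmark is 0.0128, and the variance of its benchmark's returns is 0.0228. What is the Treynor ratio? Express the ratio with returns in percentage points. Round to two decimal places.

-0.18

β = Cov / Var = 0.0128 / 0.0228 = 0.5614
Treynor = (Rp − Rf) / β = (5.2% − 5.3%) / 0.5614 = -0.10 / 0.5614 = -0.1781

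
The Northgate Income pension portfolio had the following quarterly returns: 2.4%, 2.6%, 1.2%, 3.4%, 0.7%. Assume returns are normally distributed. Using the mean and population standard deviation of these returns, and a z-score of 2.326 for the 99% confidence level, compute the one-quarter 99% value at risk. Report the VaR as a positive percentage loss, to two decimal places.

μ = (2.4 + 2.6 + 1.2 + 3.4 + 0.7) / 5 = 10.30 / 5 = 2.0600%
Population σ = √[Σ(r − μ)² / 5] = √[4.7920 / 5] = √0.9584 = 0.9790%
VaR = −(μ − z·σ) = −(2.0600 − 2.326 × 0.9790) = −(-0.2172) = 0.2172%

0.22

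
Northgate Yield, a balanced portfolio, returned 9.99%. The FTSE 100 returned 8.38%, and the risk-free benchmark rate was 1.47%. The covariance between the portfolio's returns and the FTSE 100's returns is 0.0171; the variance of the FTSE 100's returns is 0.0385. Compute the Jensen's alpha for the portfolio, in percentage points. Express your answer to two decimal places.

5.45

β = Cov / Var = 0.0171 / 0.0385 = 0.4442
E[R] = Rf + β(Rm − Rf) = 1.47% + 0.4442 × (8.38% − 1.47%) = 4.5394%
α = Rp − E[R] = 9.99% − 4.5394% = 5.4506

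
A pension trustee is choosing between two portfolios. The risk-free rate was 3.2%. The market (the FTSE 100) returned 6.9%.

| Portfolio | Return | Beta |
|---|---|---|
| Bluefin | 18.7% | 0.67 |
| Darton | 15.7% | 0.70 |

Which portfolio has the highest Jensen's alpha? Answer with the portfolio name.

Bluefin: α = 18.7% − [3.2% + 0.67 × (6.9% − 3.2%)] = 13.021
Darton: α = 15.7% − [3.2% + 0.70 × (6.9% − 3.2%)] = 9.910
Highest: Bluefin (13.021).

Bluefin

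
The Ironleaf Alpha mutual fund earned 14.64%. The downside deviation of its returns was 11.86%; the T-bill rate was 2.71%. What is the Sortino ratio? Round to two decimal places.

Sortino = (Rp − Rf) / σd = (14.64% − 2.71%) / 11.86% = 11.93% / 11.86% = 1.0059

1.01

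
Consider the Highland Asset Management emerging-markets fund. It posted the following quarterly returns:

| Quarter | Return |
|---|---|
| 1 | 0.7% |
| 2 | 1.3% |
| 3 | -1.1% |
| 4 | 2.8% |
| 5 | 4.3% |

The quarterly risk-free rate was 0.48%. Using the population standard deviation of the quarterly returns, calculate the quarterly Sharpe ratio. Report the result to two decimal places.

0.61

Mean return r̄ = 8.00 / 5 = 1.6000%
Σ(r − r̄)² = 16.9200; population σ = √(16.9200/5) = 1.8396%
Sharpe = (r̄ − rf) / σ = (1.6000 − 0.48) / 1.8396 = 1.1200 / 1.8396 = 0.6088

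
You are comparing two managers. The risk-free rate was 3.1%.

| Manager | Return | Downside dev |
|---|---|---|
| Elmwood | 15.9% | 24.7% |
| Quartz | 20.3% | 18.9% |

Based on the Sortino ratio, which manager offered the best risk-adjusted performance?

Elmwood: Sortino ratio = (15.9% − 3.1%) / 24.7% = 0.518
Quartz: Sortino ratio = (20.3% − 3.1%) / 18.9% = 0.910
Highest: Quartz (0.910).

Quartz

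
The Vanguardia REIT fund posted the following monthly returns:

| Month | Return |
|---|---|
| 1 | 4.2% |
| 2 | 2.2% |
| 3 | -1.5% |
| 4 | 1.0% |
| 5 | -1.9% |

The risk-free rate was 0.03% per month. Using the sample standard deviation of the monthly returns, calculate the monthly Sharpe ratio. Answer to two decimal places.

0.30

μ = (4.2 + 2.2 − 1.5 + 1 − 1.9) / 5 = 4.00 / 5 = 0.8000%
Σ(r − μ)² = 26.1400; sample σ = √(26.1400/4) = 2.5564%
Sharpe = (μ − rf) / σ = (0.8000 − 0.03) / 2.5564 = 0.7700 / 2.5564 = 0.3012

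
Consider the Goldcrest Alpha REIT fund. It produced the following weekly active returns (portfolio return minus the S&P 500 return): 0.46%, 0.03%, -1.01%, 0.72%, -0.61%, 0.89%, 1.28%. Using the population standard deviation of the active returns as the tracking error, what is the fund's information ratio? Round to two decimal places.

Mean return r̄ = 1.760 / 7 = 0.2514%
Σ(r − r̄)² = 4.1111; population σ = √(4.1111/7) = 0.7664%
IR = r̄ / tracking error = 0.2514 / 0.7664 = 0.3280

0.33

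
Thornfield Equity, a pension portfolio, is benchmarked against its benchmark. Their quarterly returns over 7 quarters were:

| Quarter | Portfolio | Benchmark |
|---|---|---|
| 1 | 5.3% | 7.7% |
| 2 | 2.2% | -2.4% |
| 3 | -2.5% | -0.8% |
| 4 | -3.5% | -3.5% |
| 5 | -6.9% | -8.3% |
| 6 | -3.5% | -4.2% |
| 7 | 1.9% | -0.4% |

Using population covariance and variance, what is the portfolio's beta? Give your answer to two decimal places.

0.76

r̄p = -1.0000%,  r̄m = -1.7000%
Cov = Σ(rp − r̄p)(rm − r̄m) / 7 = 15.5843
Var(rm) = Σ(rm − r̄m)² / 7 = 20.6286
β = Cov / Var = 15.5843 / 20.6286 = 0.7555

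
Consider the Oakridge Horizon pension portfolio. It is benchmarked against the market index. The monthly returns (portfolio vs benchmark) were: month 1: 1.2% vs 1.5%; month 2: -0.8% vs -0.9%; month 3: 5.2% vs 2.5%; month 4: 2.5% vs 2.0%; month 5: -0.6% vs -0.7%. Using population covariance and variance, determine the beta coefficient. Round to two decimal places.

r̄p = 1.5000%,  r̄m = 0.8800%
Cov = Σ(rp − r̄p)(rm − r̄m) / 5 = 2.8680
Var(rm) = Σ(rm − r̄m)² / 5 = 1.9856
β = Cov / Var = 2.8680 / 1.9856 = 1.4444

1.44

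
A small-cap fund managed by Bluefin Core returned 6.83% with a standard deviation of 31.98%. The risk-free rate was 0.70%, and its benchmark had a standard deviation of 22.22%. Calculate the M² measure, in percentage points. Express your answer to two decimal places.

Sharpe = (Rp − Rf) / σp = (6.83% − 0.70%) / 31.98% = 0.1917
M² = Rf + Sharpe × σm = 0.70% + 0.1917 × 22.22% = 4.9596%

4.96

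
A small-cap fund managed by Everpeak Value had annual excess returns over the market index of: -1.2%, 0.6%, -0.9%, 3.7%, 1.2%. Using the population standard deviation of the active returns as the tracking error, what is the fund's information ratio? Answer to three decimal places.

μ = (-1.2 + 0.6 − 0.9 + 3.7 + 1.2) / 5 = 3.40 / 5 = 0.6800%
Σ(r − μ)² = 15.4280; population σ = √(15.4280/5) = 1.7566%
IR = μ / tracking error = 0.6800 / 1.7566 = 0.3871

0.387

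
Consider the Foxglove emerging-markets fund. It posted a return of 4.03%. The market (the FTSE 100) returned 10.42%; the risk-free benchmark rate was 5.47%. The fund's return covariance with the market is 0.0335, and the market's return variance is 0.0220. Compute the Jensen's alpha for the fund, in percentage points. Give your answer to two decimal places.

-8.98

β = Cov / Var = 0.0335 / 0.0220 = 1.5227
E[R] = Rf + β(Rm − Rf) = 5.47% + 1.5227 × (10.42% − 5.47%) = 13.0074%
α = Rp − E[R] = 4.03% − 13.0074% = -8.9774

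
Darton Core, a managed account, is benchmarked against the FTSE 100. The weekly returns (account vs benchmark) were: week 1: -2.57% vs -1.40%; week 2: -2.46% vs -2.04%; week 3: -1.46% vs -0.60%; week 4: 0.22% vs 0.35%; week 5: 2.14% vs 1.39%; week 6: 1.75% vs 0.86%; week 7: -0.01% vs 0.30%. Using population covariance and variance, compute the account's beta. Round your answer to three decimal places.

1.488

r̄p = -0.3414%,  r̄m = -0.1629%
Cov = Σ(rp − r̄p)(rm − r̄m) / 7 = 1.9510
Var(rm) = Σ(rm − r̄m)² / 7 = 1.3114
β = Cov / Var = 1.9510 / 1.3114 = 1.4877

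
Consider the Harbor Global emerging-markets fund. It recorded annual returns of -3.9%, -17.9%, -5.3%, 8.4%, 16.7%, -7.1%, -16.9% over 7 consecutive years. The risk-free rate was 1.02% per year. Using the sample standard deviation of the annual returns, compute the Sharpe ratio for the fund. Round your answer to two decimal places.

-0.38

r̄ = (-3.9 − 17.9 − 5.3 + 8.4 + 16.7 − 7.1 − 16.9) / 7 = -26.00 / 7 = -3.7143%
Sample σ = √[Σ(r − r̄)² / 6] = √[952.6086 / 6] = √158.7681 = 12.6003%
Sharpe = (r̄ − rf) / σ = (-3.7143 − 1.02) / 12.6003 = -4.7343 / 12.6003 = -0.3757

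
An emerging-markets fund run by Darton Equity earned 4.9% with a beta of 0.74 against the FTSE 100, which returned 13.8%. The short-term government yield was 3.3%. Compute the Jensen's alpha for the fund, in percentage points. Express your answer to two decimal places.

-6.17

CAPM expected return = Rf + β(Rm − Rf) = 3.3% + 0.74 × (13.8% − 3.3%) = 3.3 + 0.74 × 10.50 = 11.0700%
Jensen's α = Rp − E[R] = 4.9% − 11.0700% = -6.1700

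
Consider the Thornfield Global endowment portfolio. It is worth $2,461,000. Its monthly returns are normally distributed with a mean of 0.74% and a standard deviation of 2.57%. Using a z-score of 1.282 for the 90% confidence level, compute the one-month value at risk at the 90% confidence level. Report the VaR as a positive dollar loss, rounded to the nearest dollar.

Return at the 90% tail: μ − z·σ = 0.74% − 1.282 × 2.57% = 0.74 − 3.29474 = -2.55474%
VaR = −(-2.55474%) × $2,461,000 = 2.55474% × $2,461,000 = $62,872

$62,872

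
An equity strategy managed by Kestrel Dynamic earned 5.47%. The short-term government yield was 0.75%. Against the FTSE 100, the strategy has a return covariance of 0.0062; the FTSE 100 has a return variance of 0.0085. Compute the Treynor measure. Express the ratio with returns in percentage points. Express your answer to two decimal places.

6.47

β = Cov / Var = 0.0062 / 0.0085 = 0.7294
Treynor = (Rp − Rf) / β = (5.47% − 0.75%) / 0.7294 = 4.72 / 0.7294 = 6.4711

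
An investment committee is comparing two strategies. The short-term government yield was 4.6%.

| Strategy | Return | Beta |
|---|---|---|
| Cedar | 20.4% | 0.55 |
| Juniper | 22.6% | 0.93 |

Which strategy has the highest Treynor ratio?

Cedar: Treynor = (20.4% − 4.6%) / 0.55 = 28.727
Juniper: Treynor = (22.6% − 4.6%) / 0.93 = 19.355
Highest: Cedar (28.727).

Cedar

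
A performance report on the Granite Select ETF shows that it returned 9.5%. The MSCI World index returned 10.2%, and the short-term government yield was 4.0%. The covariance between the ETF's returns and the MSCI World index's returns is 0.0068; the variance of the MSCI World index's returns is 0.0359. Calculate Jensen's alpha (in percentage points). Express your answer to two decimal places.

β = Cov / Var = 0.0068 / 0.0359 = 0.1894
E[R] = Rf + β(Rm − Rf) = 4.0% + 0.1894 × (10.2% − 4.0%) = 5.1743%
α = Rp − E[R] = 9.5% − 5.1743% = 4.3257

4.33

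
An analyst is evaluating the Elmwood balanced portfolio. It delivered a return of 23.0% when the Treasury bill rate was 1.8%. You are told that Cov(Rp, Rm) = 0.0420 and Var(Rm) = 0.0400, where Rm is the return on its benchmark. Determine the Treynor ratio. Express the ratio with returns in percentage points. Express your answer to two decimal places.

β = Cov / Var = 0.0420 / 0.0400 = 1.0500
Treynor = (Rp − Rf) / β = (23.0% − 1.8%) / 1.0500 = 21.20 / 1.0500 = 20.1905

20.19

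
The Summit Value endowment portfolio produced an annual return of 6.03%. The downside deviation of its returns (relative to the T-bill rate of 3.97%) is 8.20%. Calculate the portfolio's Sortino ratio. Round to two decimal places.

0.25

Sortino = (Rp − Rf) / σd = (6.03% − 3.97%) / 8.20% = 2.06% / 8.20% = 0.2512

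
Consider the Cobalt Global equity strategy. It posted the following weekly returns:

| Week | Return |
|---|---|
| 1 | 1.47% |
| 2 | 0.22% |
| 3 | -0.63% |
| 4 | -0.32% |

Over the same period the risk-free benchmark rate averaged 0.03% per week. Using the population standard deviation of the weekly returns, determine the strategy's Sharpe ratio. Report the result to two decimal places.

0.19

Mean return μ = 0.740 / 4 = 0.1850%
Σ(r − μ)² = (1.47 − 0.1850)² + (0.22 − 0.1850)² + (-0.63 − 0.1850)² + … = 2.5717
σ = √[2.5717 / 4] = 0.8018%
Sharpe = (μ − rf) / σ = (0.1850 − 0.03) / 0.8018 = 0.1550 / 0.8018 = 0.1933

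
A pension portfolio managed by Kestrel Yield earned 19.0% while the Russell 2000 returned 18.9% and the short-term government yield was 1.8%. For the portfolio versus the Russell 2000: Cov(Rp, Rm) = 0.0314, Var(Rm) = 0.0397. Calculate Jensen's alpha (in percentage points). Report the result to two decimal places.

β = Cov / Var = 0.0314 / 0.0397 = 0.7909
E[R] = Rf + β(Rm − Rf) = 1.8% + 0.7909 × (18.9% − 1.8%) = 15.3244%
α = Rp − E[R] = 19.0% − 15.3244% = 3.6756

3.68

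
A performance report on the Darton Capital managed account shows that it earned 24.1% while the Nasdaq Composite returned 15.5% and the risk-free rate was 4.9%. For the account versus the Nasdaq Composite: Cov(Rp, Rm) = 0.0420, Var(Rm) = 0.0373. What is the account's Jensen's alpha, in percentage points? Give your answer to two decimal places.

7.26

β = Cov / Var = 0.0420 / 0.0373 = 1.1260
E[R] = Rf + β(Rm − Rf) = 4.9% + 1.1260 × (15.5% − 4.9%) = 16.8356%
α = Rp − E[R] = 24.1% − 16.8356% = 7.2644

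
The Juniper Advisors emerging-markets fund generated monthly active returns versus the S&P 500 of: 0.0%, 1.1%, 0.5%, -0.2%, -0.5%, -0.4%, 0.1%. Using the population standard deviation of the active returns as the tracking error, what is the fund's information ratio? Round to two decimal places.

0.17

r̄ = (0 + 1.1 + 0.5 − 0.2 − 0.5 − 0.4 + 0.1) / 7 = 0.0857%
Population σ = √[Σ(r − r̄)² / 7] = √[1.8686 / 7] = √0.2669 = 0.5166%
IR = r̄ / tracking error = 0.0857 / 0.5166 = 0.1659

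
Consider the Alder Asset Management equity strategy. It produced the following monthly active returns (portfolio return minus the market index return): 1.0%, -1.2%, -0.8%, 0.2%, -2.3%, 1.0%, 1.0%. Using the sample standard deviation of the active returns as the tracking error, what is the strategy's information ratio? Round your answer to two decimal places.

Mean return r̄ = -1.10 / 7 = -0.1571%
Sample std dev = √[10.2371 / 6] = 1.3062%
IR = r̄ / tracking error = -0.1571 / 1.3062 = -0.1203

-0.12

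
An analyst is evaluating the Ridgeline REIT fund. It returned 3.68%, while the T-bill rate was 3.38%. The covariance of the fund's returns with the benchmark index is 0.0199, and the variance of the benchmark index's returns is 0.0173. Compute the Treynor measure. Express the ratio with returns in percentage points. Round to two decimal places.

β = Cov / Var = 0.0199 / 0.0173 = 1.1503
Treynor = (Rp − Rf) / β = (3.68% − 3.38%) / 1.1503 = 0.30 / 1.1503 = 0.2608

0.26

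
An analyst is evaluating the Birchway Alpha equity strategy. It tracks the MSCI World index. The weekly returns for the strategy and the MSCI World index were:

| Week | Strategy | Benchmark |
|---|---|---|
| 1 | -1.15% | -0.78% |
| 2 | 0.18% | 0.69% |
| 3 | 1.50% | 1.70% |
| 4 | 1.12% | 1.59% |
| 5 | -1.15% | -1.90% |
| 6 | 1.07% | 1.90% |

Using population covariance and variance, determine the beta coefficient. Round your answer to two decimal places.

r̄p = 0.2617%,  r̄m = 0.5333%
Cov = Σ(rp − r̄p)(rm − r̄m) / 6 = 1.4554
Var(rm) = Σ(rm − r̄m)² / 6 = 2.0027
β = Cov / Var = 1.4554 / 2.0027 = 0.7267

0.73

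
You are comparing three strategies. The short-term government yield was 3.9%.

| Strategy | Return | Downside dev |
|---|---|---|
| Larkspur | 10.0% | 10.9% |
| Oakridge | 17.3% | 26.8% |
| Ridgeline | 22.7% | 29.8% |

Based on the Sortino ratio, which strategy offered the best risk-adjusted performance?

Ridgeline

Larkspur: Sortino ratio = (10.0% − 3.9%) / 10.9% = 0.560
Oakridge: Sortino ratio = (17.3% − 3.9%) / 26.8% = 0.500
Ridgeline: Sortino ratio = (22.7% − 3.9%) / 29.8% = 0.631
Highest: Ridgeline (0.631).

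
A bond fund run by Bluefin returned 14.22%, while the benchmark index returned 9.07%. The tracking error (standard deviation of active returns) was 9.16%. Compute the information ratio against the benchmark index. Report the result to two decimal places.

IR = (Rp − Rb) / TE = (14.22% − 9.07%) / 9.16% = 5.15% / 9.16% = 0.5622

0.56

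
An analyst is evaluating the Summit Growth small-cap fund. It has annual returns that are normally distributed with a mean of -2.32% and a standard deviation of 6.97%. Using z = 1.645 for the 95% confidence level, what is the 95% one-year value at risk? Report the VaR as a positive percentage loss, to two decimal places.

VaR (as % loss) = −(μ − z·σ) = −(-2.32% − 1.645 × 6.97%) = −(-13.78565%) = 13.78565%

13.79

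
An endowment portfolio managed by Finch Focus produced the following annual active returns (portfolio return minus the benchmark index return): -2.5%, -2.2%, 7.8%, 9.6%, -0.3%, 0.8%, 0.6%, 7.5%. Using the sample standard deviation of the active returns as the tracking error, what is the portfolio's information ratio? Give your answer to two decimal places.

0.55

Mean return μ = 21.30 / 8 = 2.6625%
Sample std dev = √[164.7188 / 7] = 4.8509%
IR = μ / tracking error = 2.6625 / 4.8509 = 0.5489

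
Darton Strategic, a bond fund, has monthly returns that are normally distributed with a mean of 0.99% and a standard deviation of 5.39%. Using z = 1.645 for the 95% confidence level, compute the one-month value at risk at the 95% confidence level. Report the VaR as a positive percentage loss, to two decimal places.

VaR (as % loss) = −(μ − z·σ) = −(0.99% − 1.645 × 5.39%) = −(-7.87655%) = 7.87655%

7.88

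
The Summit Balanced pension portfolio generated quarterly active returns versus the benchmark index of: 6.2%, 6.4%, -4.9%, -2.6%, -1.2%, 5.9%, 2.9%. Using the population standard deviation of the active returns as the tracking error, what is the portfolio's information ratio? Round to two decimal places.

0.42

μ = (6.2 + 6.4 − 4.9 − 2.6 − 1.2 + 5.9 + 2.9) / 7 = 12.70 / 7 = 1.8143%
Population σ = √[Σ(r − μ)² / 7] = √[131.7886 / 7] = √18.8269 = 4.3390%
IR = μ / tracking error = 1.8143 / 4.3390 = 0.4181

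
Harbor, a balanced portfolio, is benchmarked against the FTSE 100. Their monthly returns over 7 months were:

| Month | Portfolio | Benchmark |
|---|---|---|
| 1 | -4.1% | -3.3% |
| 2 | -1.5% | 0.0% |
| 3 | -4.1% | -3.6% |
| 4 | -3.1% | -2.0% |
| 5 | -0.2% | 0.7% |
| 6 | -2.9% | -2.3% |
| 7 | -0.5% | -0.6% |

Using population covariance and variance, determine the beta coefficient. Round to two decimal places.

r̄p = -2.3429%,  r̄m = -1.5857%
Cov = Σ(rp − r̄p)(rm − r̄m) / 7 = 2.1878
Var(rm) = Σ(rm − r̄m)² / 7 = 2.3412
β = Cov / Var = 2.1878 / 2.3412 = 0.9345

0.93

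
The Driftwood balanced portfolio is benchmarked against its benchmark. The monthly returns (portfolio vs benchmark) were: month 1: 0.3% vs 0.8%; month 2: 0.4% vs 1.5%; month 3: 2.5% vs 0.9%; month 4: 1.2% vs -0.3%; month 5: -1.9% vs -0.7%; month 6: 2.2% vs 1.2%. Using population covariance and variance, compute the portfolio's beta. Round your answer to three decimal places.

r̄p = 0.7833%,  r̄m = 0.5667%
Cov = Σ(rp − r̄p)(rm − r̄m) / 6 = 0.6728
Var(rm) = Σ(rm − r̄m)² / 6 = 0.6322
β = Cov / Var = 0.6728 / 0.6322 = 1.0642

1.064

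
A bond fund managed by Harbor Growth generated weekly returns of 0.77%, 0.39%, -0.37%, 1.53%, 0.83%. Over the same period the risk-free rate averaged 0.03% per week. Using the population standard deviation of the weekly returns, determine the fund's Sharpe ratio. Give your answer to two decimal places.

r̄ = (0.77 + 0.39 − 0.37 + 1.53 + 0.83) / 5 = 3.150 / 5 = 0.6300%
Population σ = √[Σ(r − r̄)² / 5] = √[1.9272 / 5] = √0.3854 = 0.6208%
Sharpe = (r̄ − rf) / σ = (0.6300 − 0.03) / 0.6208 = 0.6000 / 0.6208 = 0.9665

0.97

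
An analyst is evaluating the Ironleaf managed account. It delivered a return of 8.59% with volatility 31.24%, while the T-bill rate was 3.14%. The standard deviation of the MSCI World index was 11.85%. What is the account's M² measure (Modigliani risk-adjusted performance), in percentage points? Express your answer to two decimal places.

Sharpe = (Rp − Rf) / σp = (8.59% − 3.14%) / 31.24% = 0.1745
M² = Rf + Sharpe × σm = 3.14% + 0.1745 × 11.85% = 5.2078%

5.21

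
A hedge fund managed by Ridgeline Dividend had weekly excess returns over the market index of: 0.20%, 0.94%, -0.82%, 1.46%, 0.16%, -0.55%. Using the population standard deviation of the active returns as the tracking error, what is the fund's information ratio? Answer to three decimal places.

0.294

r̄ = (0.2 + 0.94 − 0.82 + 1.46 + 0.16 − 0.55) / 6 = 1.390 / 6 = 0.2317%
Σ(r − r̄)² = (0.2 − 0.2317)² + (0.94 − 0.2317)² + … = 3.7337
σ = √[3.7337 / 6] = 0.7888%
IR = r̄ / tracking error = 0.2317 / 0.7888 = 0.2937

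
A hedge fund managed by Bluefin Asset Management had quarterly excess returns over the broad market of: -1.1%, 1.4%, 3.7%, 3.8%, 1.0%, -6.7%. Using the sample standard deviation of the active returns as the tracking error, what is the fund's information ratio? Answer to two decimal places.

0.09

r̄ = (-1.1 + 1.4 + 3.7 + 3.8 + 1 − 6.7) / 6 = 2.10 / 6 = 0.3500%
Σ(r − r̄)² = (-1.1 − 0.3500)² + (1.4 − 0.3500)² + … = 76.4550
σ = √[76.4550 / 5] = 3.9104%
IR = r̄ / tracking error = 0.3500 / 3.9104 = 0.0895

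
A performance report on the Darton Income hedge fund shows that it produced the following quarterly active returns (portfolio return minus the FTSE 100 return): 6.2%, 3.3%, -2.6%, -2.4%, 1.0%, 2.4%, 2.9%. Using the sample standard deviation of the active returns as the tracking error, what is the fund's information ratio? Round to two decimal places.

0.49

μ = (6.2 + 3.3 − 2.6 − 2.4 + 1 + 2.4 + 2.9) / 7 = 1.5429%
Sample std dev = √[60.3571 / 6] = 3.1717%
IR = μ / tracking error = 1.5429 / 3.1717 = 0.4865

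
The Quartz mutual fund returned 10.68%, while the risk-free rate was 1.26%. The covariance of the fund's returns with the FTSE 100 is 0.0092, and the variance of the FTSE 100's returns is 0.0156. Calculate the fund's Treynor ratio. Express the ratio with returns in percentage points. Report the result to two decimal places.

15.97

β = Cov / Var = 0.0092 / 0.0156 = 0.5897
Treynor = (Rp − Rf) / β = (10.68% − 1.26%) / 0.5897 = 9.42 / 0.5897 = 15.9742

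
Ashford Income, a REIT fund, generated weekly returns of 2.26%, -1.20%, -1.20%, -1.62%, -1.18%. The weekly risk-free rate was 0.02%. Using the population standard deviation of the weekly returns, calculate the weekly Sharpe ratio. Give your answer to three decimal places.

-0.424

μ = (2.26 − 1.2 − 1.2 − 1.62 − 1.18) / 5 = -0.5880%
Population σ = √[Σ(r − μ)² / 5] = √[10.2757 / 5] = √2.0551 = 1.4336%
Sharpe = (μ − rf) / σ = (-0.5880 − 0.02) / 1.4336 = -0.6080 / 1.4336 = -0.4241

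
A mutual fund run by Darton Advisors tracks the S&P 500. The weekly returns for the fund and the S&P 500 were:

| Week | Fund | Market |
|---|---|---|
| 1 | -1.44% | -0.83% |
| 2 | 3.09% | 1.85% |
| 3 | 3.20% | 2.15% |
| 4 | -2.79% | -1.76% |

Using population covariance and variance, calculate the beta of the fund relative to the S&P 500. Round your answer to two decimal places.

r̄p = 0.5150%,  r̄m = 0.3525%
Cov = Σ(rp − r̄p)(rm − r̄m) / 4 = 4.4940
Var(rm) = Σ(rm − r̄m)² / 4 = 2.8336
β = Cov / Var = 4.4940 / 2.8336 = 1.5860

1.59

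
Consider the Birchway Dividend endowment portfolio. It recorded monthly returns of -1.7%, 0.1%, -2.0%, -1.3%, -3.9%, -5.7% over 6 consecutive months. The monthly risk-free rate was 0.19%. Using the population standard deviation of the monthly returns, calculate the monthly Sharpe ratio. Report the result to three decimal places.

r̄ = (-1.7 + 0.1 − 2 − 1.3 − 3.9 − 5.7) / 6 = -2.4167%
Σ(r − r̄)² = 21.2483; population σ = √(21.2483/6) = 1.8819%
Sharpe = (r̄ − rf) / σ = (-2.4167 − 0.19) / 1.8819 = -2.6067 / 1.8819 = -1.3851

-1.385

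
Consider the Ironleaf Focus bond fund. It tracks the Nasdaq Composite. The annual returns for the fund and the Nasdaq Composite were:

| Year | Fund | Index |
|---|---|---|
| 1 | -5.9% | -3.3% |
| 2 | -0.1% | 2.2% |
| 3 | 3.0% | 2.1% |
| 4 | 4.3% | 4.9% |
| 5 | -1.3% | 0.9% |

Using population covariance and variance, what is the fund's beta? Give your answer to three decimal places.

1.273

r̄p = 0.0000%,  r̄m = 1.3600%
Cov = Σ(rp − r̄p)(rm − r̄m) / 5 = 9.0900
Var(rm) = Σ(rm − r̄m)² / 5 = 7.1424
β = Cov / Var = 9.0900 / 7.1424 = 1.2727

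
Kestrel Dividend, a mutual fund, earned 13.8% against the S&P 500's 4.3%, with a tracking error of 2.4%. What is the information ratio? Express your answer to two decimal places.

3.96

IR = (Rp − Rb) / TE = (13.8% − 4.3%) / 2.4% = 9.50% / 2.4% = 3.9583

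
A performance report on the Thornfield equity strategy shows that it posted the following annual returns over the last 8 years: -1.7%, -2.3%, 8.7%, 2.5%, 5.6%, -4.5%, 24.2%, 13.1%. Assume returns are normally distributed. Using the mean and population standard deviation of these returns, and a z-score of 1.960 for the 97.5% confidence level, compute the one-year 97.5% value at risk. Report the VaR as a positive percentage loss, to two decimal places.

11.82

r̄ = (-1.7 − 2.3 + 8.7 + 2.5 + 5.6 − 4.5 + 24.2 + 13.1) / 8 = 5.7000%
Population σ = √[Σ(r − r̄)² / 8] = √[639.0600 / 8] = √79.8825 = 8.9377%
VaR = −(r̄ − z·σ) = −(5.7000 − 1.960 × 8.9377) = −(-11.8179) = 11.8179%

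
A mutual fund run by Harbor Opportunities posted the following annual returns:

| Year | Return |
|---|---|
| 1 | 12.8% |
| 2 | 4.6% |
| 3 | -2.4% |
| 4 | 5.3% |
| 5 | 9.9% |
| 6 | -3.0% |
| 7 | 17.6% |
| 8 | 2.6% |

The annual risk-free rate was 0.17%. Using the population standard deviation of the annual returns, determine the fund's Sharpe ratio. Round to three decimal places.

Mean return r̄ = 47.40 / 8 = 5.9250%
Σ(r − r̄)² = (12.8 − 5.9250)² + (4.6 − 5.9250)² + … = 361.5350
population σ = √(361.5350 / 8) = √45.1919 = 6.7225%
Sharpe = (r̄ − rf) / σ = (5.9250 − 0.17) / 6.7225 = 5.7550 / 6.7225 = 0.8561

0.856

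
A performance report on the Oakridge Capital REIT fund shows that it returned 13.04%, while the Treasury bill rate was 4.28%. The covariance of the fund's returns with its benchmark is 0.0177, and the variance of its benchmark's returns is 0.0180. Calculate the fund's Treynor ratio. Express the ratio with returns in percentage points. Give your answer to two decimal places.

β = Cov / Var = 0.0177 / 0.0180 = 0.9833
Treynor = (Rp − Rf) / β = (13.04% − 4.28%) / 0.9833 = 8.76 / 0.9833 = 8.9088

8.91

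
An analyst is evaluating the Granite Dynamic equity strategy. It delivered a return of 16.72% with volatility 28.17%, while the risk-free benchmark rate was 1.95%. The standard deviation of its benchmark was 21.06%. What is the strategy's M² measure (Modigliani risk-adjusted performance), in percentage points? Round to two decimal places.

Sharpe = (Rp − Rf) / σp = (16.72% − 1.95%) / 28.17% = 0.5243
M² = Rf + Sharpe × σm = 1.95% + 0.5243 × 21.06% = 12.9918%

12.99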